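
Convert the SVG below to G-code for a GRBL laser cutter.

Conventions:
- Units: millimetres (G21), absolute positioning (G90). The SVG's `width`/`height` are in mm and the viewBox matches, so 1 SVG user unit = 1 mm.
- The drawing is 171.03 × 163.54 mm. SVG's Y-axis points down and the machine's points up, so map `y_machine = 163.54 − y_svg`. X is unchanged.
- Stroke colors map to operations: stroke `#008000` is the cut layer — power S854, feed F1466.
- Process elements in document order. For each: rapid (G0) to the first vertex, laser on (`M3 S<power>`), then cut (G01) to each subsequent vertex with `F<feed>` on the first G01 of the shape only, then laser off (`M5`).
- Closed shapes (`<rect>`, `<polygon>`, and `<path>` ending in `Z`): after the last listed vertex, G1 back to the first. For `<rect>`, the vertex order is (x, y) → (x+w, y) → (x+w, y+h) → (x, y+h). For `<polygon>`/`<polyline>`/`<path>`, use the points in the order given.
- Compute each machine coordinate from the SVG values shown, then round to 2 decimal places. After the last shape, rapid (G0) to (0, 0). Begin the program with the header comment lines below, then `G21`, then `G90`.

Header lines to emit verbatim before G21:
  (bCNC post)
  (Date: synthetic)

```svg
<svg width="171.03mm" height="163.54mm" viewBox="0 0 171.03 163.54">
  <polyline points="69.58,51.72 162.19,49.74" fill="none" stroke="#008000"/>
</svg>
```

Since the viewBox matches the mm dimensions, user units are millimetres directly. The only transform is the Y-flip y_m = 163.54 − y_svg.

Shape 1 is a line segment drawn with `<polyline>`. Its stroke #008000 means cut at S854, F1466. After flipping Y the toolpath is (69.58,111.82) → (162.19,113.80).

(bCNC post)
(Date: synthetic)
G21
G90
G0 X69.58 Y111.82
M3 S854
G01 X162.19 Y113.80 F1466
M5
G0 X0.00 Y0.00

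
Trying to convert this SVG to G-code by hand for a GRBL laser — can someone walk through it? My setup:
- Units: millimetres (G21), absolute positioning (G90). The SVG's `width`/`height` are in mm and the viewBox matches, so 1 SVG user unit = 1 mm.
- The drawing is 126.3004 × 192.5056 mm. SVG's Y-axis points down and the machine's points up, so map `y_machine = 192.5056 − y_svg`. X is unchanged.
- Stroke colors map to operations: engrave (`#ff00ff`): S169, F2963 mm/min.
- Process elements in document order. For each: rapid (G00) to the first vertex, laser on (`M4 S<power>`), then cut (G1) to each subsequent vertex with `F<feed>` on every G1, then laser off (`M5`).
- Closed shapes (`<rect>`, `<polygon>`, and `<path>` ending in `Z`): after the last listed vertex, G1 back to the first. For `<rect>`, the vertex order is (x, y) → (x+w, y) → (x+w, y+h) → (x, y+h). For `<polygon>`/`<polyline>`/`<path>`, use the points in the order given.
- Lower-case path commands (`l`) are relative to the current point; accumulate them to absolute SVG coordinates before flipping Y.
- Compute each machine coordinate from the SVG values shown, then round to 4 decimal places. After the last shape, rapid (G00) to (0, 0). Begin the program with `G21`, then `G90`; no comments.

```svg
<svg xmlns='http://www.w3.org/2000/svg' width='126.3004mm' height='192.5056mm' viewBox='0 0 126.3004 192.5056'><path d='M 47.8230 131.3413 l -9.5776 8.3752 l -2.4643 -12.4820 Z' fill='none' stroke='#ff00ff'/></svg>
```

G21
G90
G00 X47.8230 Y61.1643
M4 S169
G1 X38.2454 Y52.7891 F2963
G1 X35.7811 Y65.2711 F2963
G1 X47.8230 Y61.1643 F2963
M5
G00 X0.0000 Y0.0000

1 u = 1 mm; y_m = 192.5056 − y.

[1] `<path>` regular polygon, #ff00ff→engrave S169 F2963: (47.8230,61.1643) → (38.2454,52.7891) → (35.7811,65.2711) → (47.8230,61.1643) (closed)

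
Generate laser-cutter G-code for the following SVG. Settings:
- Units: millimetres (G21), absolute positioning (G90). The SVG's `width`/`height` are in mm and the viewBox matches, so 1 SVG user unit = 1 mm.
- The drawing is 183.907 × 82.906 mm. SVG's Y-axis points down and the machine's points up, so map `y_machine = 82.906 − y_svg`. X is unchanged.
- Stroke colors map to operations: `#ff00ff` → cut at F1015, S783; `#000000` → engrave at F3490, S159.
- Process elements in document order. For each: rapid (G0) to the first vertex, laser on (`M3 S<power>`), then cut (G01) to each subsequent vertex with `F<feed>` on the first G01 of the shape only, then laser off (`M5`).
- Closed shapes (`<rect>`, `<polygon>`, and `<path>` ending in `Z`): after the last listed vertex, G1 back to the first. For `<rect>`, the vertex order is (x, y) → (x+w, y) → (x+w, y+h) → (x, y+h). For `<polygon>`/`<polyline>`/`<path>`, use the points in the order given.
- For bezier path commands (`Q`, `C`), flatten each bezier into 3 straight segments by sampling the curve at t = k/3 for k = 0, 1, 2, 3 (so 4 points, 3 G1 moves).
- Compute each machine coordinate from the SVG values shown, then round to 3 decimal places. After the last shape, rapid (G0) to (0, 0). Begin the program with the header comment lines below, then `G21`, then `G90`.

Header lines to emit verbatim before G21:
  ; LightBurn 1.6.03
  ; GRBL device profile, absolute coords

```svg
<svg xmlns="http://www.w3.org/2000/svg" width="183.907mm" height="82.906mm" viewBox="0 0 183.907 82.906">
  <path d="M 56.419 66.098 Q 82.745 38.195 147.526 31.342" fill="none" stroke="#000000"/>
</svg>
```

; LightBurn 1.6.03
; GRBL device profile, absolute coords
G21
G90
G0 X56.419 Y16.808
M3 S159
G01 X78.242 Y33.071 F3490
G01 X108.611 Y44.656
G01 X147.526 Y51.564
M5
G0 X0.000 Y0.000

viewBox `0 0 183.907 82.906` with mm width/height → 1 unit = 1 mm. Flip: y_m = 82.906 − y_svg.

**Shape 1** — `<path>` quadratic bezier, stroke `#000000` → engrave (S159, F3490). Control points (SVG): P0=(56.419,66.098), P1=(82.745,38.195), P2=(147.526,31.342); sampled at t=k/3. Machine vertices: (56.419,16.808) → (78.242,33.071) → (108.611,44.656) → (147.526,51.564). Open path.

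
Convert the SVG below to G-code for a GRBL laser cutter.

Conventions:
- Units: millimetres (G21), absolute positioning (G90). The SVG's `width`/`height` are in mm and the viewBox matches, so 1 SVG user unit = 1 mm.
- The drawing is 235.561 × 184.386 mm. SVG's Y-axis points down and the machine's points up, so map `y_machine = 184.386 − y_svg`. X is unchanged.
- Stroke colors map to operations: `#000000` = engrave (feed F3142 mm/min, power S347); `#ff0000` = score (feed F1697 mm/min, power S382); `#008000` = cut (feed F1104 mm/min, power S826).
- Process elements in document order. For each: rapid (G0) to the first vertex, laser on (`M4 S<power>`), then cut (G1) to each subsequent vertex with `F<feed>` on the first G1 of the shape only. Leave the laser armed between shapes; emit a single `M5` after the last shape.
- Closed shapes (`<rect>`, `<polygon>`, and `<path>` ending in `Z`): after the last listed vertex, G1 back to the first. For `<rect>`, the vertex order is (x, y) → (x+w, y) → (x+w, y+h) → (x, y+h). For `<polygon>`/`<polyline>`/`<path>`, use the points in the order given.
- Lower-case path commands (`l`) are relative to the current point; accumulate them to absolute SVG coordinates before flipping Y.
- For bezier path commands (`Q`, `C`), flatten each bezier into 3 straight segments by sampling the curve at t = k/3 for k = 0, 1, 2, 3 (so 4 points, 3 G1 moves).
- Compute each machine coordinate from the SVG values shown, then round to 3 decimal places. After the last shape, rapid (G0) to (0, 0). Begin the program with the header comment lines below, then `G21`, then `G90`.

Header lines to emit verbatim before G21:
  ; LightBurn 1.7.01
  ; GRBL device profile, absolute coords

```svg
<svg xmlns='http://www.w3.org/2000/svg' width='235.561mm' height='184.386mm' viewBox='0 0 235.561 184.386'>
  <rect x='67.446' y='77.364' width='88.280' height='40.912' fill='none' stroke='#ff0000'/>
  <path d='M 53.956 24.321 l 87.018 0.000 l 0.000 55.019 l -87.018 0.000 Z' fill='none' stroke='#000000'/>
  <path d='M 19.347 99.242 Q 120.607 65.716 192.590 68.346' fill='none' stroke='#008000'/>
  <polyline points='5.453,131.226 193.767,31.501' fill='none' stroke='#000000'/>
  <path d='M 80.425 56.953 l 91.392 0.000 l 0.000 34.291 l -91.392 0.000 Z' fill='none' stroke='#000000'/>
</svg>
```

; LightBurn 1.7.01
; GRBL device profile, absolute coords
G21
G90
G0 X67.446 Y107.022
M4 S382
G1 X155.726 Y107.022 F1697
G1 X155.726 Y66.110
G1 X67.446 Y66.110
G1 X67.446 Y107.022
G0 X53.956 Y160.065
M4 S347
G1 X140.974 Y160.065 F3142
G1 X140.974 Y105.046
G1 X53.956 Y105.046
G1 X53.956 Y160.065
G0 X19.347 Y85.144
M4 S826
G1 X83.601 Y103.477 F1104
G1 X141.348 Y113.776
G1 X192.590 Y116.040
G0 X5.453 Y53.160
M4 S347
G1 X193.767 Y152.885 F3142
G0 X80.425 Y127.433
M4 S347
G1 X171.817 Y127.433 F3142
G1 X171.817 Y93.142
G1 X80.425 Y93.142
G1 X80.425 Y127.433
M5
G0 X0.000 Y0.000

Since the viewBox matches the mm dimensions, user units are millimetres directly. The only transform is the Y-flip y_m = 184.386 − y_svg.

Shape 1 is a rectangle drawn with `<rect>`. Its stroke #ff0000 means score at S382, F1697. After flipping Y the toolpath is (67.446,107.022) → (155.726,107.022) → (155.726,66.110) → (67.446,66.110) → (67.446,107.022), returning to the start.

Shape 2 is a rectangle drawn with `<path>`. Its stroke #000000 means engrave at S347, F3142. After flipping Y the toolpath is (53.956,160.065) → (140.974,160.065) → (140.974,105.046) → (53.956,105.046) → (53.956,160.065), returning to the start.

Shape 3 is a quadratic bezier drawn with `<path>`. Its stroke #008000 means cut at S826, F1104. After flipping Y the toolpath is (19.347,85.144) → (83.601,103.477) → (141.348,113.776) → (192.590,116.040).

Shape 4 is a line segment drawn with `<polyline>`. Its stroke #000000 means engrave at S347, F3142. After flipping Y the toolpath is (5.453,53.160) → (193.767,152.885).

Shape 5 is a rectangle drawn with `<path>`. Its stroke #000000 means engrave at S347, F3142. After flipping Y the toolpath is (80.425,127.433) → (171.817,127.433) → (171.817,93.142) → (80.425,93.142) → (80.425,127.433), returning to the start.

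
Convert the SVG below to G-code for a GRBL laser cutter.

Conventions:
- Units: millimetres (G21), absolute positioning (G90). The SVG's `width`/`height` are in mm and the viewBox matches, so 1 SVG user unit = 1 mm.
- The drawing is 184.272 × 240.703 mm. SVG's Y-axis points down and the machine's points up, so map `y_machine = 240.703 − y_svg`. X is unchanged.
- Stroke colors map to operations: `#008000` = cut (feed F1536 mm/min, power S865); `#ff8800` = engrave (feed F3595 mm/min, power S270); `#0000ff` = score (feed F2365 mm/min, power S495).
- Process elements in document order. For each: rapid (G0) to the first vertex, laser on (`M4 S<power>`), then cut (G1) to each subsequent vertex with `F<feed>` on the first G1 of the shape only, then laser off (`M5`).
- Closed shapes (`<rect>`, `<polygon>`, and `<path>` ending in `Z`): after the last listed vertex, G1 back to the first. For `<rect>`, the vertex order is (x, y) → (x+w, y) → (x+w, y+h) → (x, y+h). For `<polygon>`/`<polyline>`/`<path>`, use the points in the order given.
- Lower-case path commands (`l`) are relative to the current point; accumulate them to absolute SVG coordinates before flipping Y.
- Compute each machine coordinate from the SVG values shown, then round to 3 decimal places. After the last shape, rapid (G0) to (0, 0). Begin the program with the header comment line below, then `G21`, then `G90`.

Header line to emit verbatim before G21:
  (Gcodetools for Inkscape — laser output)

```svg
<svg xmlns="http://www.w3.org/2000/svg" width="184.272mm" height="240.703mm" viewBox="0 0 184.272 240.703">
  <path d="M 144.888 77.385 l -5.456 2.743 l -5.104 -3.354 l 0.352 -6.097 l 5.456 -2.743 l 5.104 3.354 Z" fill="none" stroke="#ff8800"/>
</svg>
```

(Gcodetools for Inkscape — laser output)
G21
G90
G0 X144.888 Y163.318
M4 S270
G1 X139.432 Y160.575 F3595
G1 X134.328 Y163.929
G1 X134.680 Y170.026
G1 X140.136 Y172.769
G1 X145.240 Y169.415
G1 X144.888 Y163.318
M5
G0 X0.000 Y0.000

1 u = 1 mm; y_m = 240.703 − y.

[1] `<path>` regular polygon, #ff8800→engrave S270 F3595: (144.888,163.318) → (139.432,160.575) → (134.328,163.929) → (134.680,170.026) → (140.136,172.769) → (145.240,169.415) → (144.888,163.318) (closed)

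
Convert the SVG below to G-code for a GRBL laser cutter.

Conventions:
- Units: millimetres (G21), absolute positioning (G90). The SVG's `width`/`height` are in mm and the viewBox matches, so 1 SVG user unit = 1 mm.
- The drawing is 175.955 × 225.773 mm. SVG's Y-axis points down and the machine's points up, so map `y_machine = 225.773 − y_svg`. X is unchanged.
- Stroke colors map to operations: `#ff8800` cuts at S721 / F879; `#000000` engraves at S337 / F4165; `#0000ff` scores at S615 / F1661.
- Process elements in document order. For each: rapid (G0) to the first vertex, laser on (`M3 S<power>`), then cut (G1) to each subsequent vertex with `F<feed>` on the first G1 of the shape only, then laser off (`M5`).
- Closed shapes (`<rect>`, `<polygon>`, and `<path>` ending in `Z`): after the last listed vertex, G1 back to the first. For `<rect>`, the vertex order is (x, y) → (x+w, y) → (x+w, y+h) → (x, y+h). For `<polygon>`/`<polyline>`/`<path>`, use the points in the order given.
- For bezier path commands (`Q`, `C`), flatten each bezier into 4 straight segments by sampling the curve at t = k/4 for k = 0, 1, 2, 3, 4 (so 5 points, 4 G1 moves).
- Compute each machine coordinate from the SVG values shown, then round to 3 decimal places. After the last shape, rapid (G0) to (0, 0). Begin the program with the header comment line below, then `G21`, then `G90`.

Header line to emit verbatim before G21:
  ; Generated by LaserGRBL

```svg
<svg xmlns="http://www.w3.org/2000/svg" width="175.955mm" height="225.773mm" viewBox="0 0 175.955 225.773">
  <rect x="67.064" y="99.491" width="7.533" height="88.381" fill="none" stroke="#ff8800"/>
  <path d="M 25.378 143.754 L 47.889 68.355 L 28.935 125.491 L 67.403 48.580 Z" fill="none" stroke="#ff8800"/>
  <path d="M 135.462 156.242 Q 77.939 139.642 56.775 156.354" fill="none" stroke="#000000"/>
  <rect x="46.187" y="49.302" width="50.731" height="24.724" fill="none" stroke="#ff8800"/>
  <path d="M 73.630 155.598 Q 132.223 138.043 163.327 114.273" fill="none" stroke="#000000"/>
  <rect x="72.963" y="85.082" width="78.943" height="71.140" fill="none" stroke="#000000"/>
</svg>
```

; Generated by LaserGRBL
G21
G90
G0 X67.064 Y126.282
M3 S721
G1 X74.597 Y126.282 F879
G1 X74.597 Y37.901
G1 X67.064 Y37.901
G1 X67.064 Y126.282
M5
G0 X25.378 Y82.019
M3 S721
G1 X47.889 Y157.418 F879
G1 X28.935 Y100.282
G1 X67.403 Y177.193
G1 X25.378 Y82.019
M5
G0 X135.462 Y69.531
M3 S337
G1 X108.973 Y75.749 F4165
G1 X87.029 Y77.803
G1 X69.629 Y75.693
G1 X56.775 Y69.419
M5
G0 X46.187 Y176.471
M3 S721
G1 X96.918 Y176.471 F879
G1 X96.918 Y151.747
G1 X46.187 Y151.747
G1 X46.187 Y176.471
M5
G0 X73.630 Y70.175
M3 S337
G1 X101.208 Y79.341 F4165
G1 X125.351 Y89.284
G1 X146.057 Y100.003
G1 X163.327 Y111.500
M5
G0 X72.963 Y140.691
M3 S337
G1 X151.906 Y140.691 F4165
G1 X151.906 Y69.551
G1 X72.963 Y69.551
G1 X72.963 Y140.691
M5
G0 X0.000 Y0.000

1 u = 1 mm; y_m = 225.773 − y.

[1] `<rect>` rectangle, #ff8800→cut S721 F879: (67.064,126.282) → (74.597,126.282) → (74.597,37.901) → (67.064,37.901) → (67.064,126.282) (closed)

[2] `<path>` closed polygon, #ff8800→cut S721 F879: (25.378,82.019) → (47.889,157.418) → (28.935,100.282) → (67.403,177.193) → (25.378,82.019) (closed)

[3] `<path>` quadratic bezier, #000000→engrave S337 F4165: (135.462,69.531) → (108.973,75.749) → (87.029,77.803) → (69.629,75.693) → (56.775,69.419)

[4] `<rect>` rectangle, #ff8800→cut S721 F879: (46.187,176.471) → (96.918,176.471) → (96.918,151.747) → (46.187,151.747) → (46.187,176.471) (closed)

[5] `<path>` quadratic bezier, #000000→engrave S337 F4165: (73.630,70.175) → (101.208,79.341) → (125.351,89.284) → (146.057,100.003) → (163.327,111.500)

[6] `<rect>` rectangle, #000000→engrave S337 F4165: (72.963,140.691) → (151.906,140.691) → (151.906,69.551) → (72.963,69.551) → (72.963,140.691) (closed)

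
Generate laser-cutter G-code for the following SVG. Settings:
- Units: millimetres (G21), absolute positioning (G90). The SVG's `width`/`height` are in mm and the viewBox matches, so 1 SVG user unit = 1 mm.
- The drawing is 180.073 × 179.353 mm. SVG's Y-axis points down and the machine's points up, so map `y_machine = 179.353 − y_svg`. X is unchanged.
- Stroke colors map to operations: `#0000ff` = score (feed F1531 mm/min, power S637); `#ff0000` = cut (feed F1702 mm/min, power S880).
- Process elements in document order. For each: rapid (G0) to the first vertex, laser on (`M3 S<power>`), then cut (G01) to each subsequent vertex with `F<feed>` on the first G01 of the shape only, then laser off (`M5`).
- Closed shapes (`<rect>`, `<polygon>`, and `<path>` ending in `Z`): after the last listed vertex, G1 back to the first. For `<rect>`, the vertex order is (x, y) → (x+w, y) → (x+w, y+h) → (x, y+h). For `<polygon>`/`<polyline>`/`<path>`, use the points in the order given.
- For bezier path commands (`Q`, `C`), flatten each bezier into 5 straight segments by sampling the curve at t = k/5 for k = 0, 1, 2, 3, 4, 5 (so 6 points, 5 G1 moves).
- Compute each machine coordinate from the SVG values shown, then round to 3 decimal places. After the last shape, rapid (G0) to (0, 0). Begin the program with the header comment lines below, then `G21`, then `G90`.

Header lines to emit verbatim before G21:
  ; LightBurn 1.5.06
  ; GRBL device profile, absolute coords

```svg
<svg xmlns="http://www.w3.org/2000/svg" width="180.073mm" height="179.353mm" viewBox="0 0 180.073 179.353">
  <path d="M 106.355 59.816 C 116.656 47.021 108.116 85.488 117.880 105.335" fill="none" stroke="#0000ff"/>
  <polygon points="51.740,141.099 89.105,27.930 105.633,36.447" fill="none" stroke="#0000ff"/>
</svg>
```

; LightBurn 1.5.06
; GRBL device profile, absolute coords
G21
G90
G0 X106.355 Y119.537
M3 S637
G01 X110.572 Y121.622 F1531
G01 X112.050 Y114.758
G01 X112.572 Y102.300
G01 X113.921 Y87.602
G01 X117.880 Y74.018
M5
G0 X51.740 Y38.254
M3 S637
G01 X89.105 Y151.423 F1531
G01 X105.633 Y142.906
G01 X51.740 Y38.254
M5
G0 X0.000 Y0.000

viewBox `0 0 180.073 179.353` with mm width/height → 1 unit = 1 mm. Flip: y_m = 179.353 − y_svg.

**Shape 1** — `<path>` cubic bezier, stroke `#0000ff` → score (S637, F1531). Control points (SVG): P0=(106.355,59.816), P1=(116.656,47.021), P2=(108.116,85.488), P3=(117.880,105.335); sampled at t=k/5. Machine vertices: (106.355,119.537) → (110.572,121.622) → (112.050,114.758) → (112.572,102.300) → (113.921,87.602) → (117.880,74.018). Open path.

**Shape 2** — `<polygon>` closed polygon, stroke `#0000ff` → score (S637, F1531). Machine vertices: (51.740,38.254) → (89.105,151.423) → (105.633,142.906) → (51.740,38.254). Closed: final G1 returns to the first vertex.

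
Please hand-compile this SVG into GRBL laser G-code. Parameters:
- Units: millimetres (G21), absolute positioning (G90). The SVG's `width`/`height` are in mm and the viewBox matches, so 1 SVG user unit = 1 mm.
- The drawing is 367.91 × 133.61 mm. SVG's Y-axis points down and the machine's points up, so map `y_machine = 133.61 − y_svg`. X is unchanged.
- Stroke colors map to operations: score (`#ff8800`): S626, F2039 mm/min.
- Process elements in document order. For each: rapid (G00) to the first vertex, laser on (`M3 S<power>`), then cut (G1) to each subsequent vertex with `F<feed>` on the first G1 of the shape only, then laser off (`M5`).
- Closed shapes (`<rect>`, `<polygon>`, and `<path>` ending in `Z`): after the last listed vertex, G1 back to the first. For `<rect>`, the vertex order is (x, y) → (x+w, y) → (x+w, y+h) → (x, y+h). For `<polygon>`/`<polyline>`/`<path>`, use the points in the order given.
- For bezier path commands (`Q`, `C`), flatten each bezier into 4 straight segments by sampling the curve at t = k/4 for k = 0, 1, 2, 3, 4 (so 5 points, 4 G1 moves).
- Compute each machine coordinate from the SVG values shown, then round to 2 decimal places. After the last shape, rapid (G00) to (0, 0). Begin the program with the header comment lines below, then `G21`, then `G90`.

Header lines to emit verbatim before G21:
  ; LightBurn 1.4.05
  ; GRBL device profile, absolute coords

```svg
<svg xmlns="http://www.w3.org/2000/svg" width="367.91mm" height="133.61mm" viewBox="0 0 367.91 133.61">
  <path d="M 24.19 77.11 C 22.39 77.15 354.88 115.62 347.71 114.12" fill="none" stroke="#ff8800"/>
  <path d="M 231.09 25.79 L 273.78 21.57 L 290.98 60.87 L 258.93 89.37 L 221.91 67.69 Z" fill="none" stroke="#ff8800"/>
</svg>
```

; LightBurn 1.4.05
; GRBL device profile, absolute coords
G21
G90
G00 X24.19 Y56.50
M3 S626
G1 X74.99 Y50.49 F2039
G1 X187.96 Y37.42
G1 X299.93 Y24.63
G1 X347.71 Y19.49
M5
G00 X231.09 Y107.82
M3 S626
G1 X273.78 Y112.04 F2039
G1 X290.98 Y72.74
G1 X258.93 Y44.24
G1 X221.91 Y65.92
G1 X231.09 Y107.82
M5
G00 X0.00 Y0.00

1 u = 1 mm; y_m = 133.61 − y.

[1] `<path>` cubic bezier, #ff8800→score S626 F2039: (24.19,56.50) → (74.99,50.49) → (187.96,37.42) → (299.93,24.63) → (347.71,19.49)

[2] `<path>` regular polygon, #ff8800→score S626 F2039: (231.09,107.82) → (273.78,112.04) → (290.98,72.74) → (258.93,44.24) → (221.91,65.92) → (231.09,107.82) (closed)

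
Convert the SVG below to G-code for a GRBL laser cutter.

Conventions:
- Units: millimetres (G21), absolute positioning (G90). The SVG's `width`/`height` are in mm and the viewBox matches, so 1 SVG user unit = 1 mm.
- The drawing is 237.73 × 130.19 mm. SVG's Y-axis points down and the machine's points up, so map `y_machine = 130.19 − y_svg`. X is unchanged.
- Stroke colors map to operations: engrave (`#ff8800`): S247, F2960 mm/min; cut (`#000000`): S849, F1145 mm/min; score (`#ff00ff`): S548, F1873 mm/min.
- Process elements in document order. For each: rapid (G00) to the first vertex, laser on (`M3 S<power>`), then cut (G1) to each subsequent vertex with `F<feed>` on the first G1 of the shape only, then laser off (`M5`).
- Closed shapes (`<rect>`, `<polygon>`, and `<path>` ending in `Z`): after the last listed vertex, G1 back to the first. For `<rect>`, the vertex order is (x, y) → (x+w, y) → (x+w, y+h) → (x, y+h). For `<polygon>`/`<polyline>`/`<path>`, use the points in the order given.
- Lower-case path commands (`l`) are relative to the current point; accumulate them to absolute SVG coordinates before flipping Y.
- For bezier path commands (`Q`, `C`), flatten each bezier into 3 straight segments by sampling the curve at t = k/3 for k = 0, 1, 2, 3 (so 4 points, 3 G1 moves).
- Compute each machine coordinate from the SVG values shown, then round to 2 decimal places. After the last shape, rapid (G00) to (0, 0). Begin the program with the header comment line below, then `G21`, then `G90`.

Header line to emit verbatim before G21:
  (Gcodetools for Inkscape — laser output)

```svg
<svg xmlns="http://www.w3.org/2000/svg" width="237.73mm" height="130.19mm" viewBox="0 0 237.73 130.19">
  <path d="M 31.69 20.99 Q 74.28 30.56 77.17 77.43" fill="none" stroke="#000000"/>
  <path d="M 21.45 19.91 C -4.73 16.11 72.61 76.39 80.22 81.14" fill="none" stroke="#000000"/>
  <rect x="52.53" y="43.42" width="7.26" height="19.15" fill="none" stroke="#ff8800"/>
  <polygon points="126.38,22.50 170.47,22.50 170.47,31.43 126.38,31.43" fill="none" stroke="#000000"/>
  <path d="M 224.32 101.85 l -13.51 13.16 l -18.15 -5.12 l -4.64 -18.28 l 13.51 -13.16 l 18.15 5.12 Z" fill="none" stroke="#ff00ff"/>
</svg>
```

1 u = 1 mm; y_m = 130.19 − y.

[1] `<path>` quadratic bezier, #000000→cut S849 F1145: (31.69,109.20) → (55.67,98.68) → (70.83,79.86) → (77.17,52.76)

[2] `<path>` cubic bezier, #000000→cut S849 F1145: (21.45,110.28) → (23.36,97.15) → (55.78,67.88) → (80.22,49.05)

[3] `<rect>` rectangle, #ff8800→engrave S247 F2960: (52.53,86.77) → (59.79,86.77) → (59.79,67.62) → (52.53,67.62) → (52.53,86.77) (closed)

[4] `<polygon>` rectangle, #000000→cut S849 F1145: (126.38,107.69) → (170.47,107.69) → (170.47,98.76) → (126.38,98.76) → (126.38,107.69) (closed)

[5] `<path>` regular polygon, #ff00ff→score S548 F1873: (224.32,28.34) → (210.81,15.18) → (192.66,20.30) → (188.02,38.58) → (201.53,51.74) → (219.68,46.62) → (224.32,28.34) (closed)

(Gcodetools for Inkscape — laser output)
G21
G90
G00 X31.69 Y109.20
M3 S849
G1 X55.67 Y98.68 F1145
G1 X70.83 Y79.86
G1 X77.17 Y52.76
M5
G00 X21.45 Y110.28
M3 S849
G1 X23.36 Y97.15 F1145
G1 X55.78 Y67.88
G1 X80.22 Y49.05
M5
G00 X52.53 Y86.77
M3 S247
G1 X59.79 Y86.77 F2960
G1 X59.79 Y67.62
G1 X52.53 Y67.62
G1 X52.53 Y86.77
M5
G00 X126.38 Y107.69
M3 S849
G1 X170.47 Y107.69 F1145
G1 X170.47 Y98.76
G1 X126.38 Y98.76
G1 X126.38 Y107.69
M5
G00 X224.32 Y28.34
M3 S548
G1 X210.81 Y15.18 F1873
G1 X192.66 Y20.30
G1 X188.02 Y38.58
G1 X201.53 Y51.74
G1 X219.68 Y46.62
G1 X224.32 Y28.34
M5
G00 X0.00 Y0.00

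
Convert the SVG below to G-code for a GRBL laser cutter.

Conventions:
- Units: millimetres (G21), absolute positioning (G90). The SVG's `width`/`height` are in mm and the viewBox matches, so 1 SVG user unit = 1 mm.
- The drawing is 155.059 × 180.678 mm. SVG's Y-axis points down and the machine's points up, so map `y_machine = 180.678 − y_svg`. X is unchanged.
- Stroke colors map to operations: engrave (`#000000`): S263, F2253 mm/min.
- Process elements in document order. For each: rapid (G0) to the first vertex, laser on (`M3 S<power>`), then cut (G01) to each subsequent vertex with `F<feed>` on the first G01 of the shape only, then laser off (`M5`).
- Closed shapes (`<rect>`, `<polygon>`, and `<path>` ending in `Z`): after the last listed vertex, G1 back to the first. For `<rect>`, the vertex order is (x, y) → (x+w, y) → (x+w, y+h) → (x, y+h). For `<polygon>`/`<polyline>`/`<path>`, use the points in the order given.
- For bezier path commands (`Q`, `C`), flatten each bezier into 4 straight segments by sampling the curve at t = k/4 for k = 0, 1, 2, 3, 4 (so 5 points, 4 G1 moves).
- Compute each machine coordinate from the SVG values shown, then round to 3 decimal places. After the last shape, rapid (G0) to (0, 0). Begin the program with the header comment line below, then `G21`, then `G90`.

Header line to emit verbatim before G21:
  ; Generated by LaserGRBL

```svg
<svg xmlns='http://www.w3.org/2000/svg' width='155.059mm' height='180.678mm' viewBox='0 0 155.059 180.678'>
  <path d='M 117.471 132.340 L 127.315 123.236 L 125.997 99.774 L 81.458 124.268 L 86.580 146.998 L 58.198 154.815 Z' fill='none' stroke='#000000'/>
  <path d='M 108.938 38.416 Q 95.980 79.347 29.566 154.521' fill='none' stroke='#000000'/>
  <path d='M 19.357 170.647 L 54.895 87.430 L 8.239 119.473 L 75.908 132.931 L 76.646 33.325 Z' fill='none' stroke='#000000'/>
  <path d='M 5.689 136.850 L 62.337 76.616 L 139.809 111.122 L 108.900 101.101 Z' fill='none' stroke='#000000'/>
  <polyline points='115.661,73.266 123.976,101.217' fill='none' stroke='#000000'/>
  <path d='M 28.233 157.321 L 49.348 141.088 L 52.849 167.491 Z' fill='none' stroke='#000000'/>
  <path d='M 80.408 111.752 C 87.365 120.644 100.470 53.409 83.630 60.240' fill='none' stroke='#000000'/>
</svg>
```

1 u = 1 mm; y_m = 180.678 − y.

[1] `<path>` closed polygon, #000000→engrave S263 F2253: (117.471,48.338) → (127.315,57.442) → (125.997,80.904) → (81.458,56.410) → (86.580,33.680) → (58.198,25.863) → (117.471,48.338) (closed)

[2] `<path>` quadratic bezier, #000000→engrave S263 F2253: (108.938,142.262) → (99.118,119.656) → (82.616,92.770) → (59.432,61.604) → (29.566,26.157)

[3] `<path>` closed polygon, #000000→engrave S263 F2253: (19.357,10.031) → (54.895,93.248) → (8.239,61.205) → (75.908,47.747) → (76.646,147.353) → (19.357,10.031) (closed)

[4] `<path>` closed polygon, #000000→engrave S263 F2253: (5.689,43.828) → (62.337,104.062) → (139.809,69.556) → (108.900,79.577) → (5.689,43.828) (closed)

[5] `<polyline>` line segment, #000000→engrave S263 F2253: (115.661,107.412) → (123.976,79.461)

[6] `<path>` regular polygon, #000000→engrave S263 F2253: (28.233,23.357) → (49.348,39.590) → (52.849,13.187) → (28.233,23.357) (closed)

[7] `<path>` cubic bezier, #000000→engrave S263 F2253: (80.408,68.926) → (86.215,74.184) → (90.943,93.909) → (91.209,114.021) → (83.630,120.438)

; Generated by LaserGRBL
G21
G90
G0 X117.471 Y48.338
M3 S263
G01 X127.315 Y57.442 F2253
G01 X125.997 Y80.904
G01 X81.458 Y56.410
G01 X86.580 Y33.680
G01 X58.198 Y25.863
G01 X117.471 Y48.338
M5
G0 X108.938 Y142.262
M3 S263
G01 X99.118 Y119.656 F2253
G01 X82.616 Y92.770
G01 X59.432 Y61.604
G01 X29.566 Y26.157
M5
G0 X19.357 Y10.031
M3 S263
G01 X54.895 Y93.248 F2253
G01 X8.239 Y61.205
G01 X75.908 Y47.747
G01 X76.646 Y147.353
G01 X19.357 Y10.031
M5
G0 X5.689 Y43.828
M3 S263
G01 X62.337 Y104.062 F2253
G01 X139.809 Y69.556
G01 X108.900 Y79.577
G01 X5.689 Y43.828
M5
G0 X115.661 Y107.412
M3 S263
G01 X123.976 Y79.461 F2253
M5
G0 X28.233 Y23.357
M3 S263
G01 X49.348 Y39.590 F2253
G01 X52.849 Y13.187
G01 X28.233 Y23.357
M5
G0 X80.408 Y68.926
M3 S263
G01 X86.215 Y74.184 F2253
G01 X90.943 Y93.909
G01 X91.209 Y114.021
G01 X83.630 Y120.438
M5
G0 X0.000 Y0.000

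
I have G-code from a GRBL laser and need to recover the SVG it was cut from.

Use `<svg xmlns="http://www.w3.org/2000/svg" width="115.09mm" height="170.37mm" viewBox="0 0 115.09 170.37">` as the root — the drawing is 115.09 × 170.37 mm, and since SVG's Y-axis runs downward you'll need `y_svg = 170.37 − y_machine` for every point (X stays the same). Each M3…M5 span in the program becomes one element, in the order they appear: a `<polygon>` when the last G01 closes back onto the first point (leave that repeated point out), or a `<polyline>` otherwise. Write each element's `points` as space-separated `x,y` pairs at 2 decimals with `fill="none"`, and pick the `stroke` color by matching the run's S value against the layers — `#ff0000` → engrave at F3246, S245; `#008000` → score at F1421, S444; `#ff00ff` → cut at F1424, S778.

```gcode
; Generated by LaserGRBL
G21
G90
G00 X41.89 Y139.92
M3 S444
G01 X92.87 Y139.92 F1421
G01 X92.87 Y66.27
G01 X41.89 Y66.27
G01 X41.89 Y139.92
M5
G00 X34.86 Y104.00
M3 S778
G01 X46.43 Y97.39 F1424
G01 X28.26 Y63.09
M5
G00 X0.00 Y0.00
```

y_svg = 170.37 − y_m.

[1] S444→`#008000` (score); closed run; points: 41.89,30.45 92.87,30.45 92.87,104.10 41.89,104.10

[2] S778→`#ff00ff` (cut); open run; points: 34.86,66.37 46.43,72.98 28.26,107.28

<svg xmlns="http://www.w3.org/2000/svg" width="115.09mm" height="170.37mm" viewBox="0 0 115.09 170.37">
  <polygon points="41.89,30.45 92.87,30.45 92.87,104.10 41.89,104.10" fill="none" stroke="#008000"/>
  <polyline points="34.86,66.37 46.43,72.98 28.26,107.28" fill="none" stroke="#ff00ff"/>
</svg>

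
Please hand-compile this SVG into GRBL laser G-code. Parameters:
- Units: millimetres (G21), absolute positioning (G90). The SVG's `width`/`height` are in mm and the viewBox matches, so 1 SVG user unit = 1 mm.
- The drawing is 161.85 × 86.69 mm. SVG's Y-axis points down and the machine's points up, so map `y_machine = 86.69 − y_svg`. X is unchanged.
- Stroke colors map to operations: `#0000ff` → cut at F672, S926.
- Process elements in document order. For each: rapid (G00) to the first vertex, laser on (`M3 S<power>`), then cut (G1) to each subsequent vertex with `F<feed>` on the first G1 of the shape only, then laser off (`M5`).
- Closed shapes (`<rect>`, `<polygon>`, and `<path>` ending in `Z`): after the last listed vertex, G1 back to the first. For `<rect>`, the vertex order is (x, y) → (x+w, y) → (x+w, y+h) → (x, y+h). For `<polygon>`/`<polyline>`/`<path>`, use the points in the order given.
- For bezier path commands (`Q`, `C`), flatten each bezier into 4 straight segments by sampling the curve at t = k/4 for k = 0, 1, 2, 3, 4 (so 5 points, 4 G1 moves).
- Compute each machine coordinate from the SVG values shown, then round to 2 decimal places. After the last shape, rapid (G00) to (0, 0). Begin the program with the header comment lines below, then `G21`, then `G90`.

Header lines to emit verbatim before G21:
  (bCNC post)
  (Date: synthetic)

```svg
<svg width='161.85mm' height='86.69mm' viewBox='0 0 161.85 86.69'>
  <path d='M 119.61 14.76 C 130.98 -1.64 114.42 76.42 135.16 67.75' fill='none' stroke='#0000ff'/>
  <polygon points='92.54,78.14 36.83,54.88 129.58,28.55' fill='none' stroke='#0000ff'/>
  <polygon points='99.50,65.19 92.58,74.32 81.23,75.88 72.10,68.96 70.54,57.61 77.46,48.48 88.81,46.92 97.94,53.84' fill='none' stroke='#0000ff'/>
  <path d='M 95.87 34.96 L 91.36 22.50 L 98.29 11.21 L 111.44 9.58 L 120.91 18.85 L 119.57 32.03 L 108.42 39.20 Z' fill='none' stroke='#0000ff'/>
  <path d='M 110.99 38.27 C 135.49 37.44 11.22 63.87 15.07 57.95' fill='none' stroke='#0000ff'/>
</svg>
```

Since the viewBox matches the mm dimensions, user units are millimetres directly. The only transform is the Y-flip y_m = 86.69 − y_svg.

Shape 1 is a cubic bezier drawn with `<path>`. Its stroke #0000ff means cut at S926, F672. After flipping Y the toolpath is (119.61,71.93) → (123.92,69.35) → (123.87,48.33) → (125.58,25.87) → (135.16,18.94).

Shape 2 is a closed polygon drawn with `<polygon>`. Its stroke #0000ff means cut at S926, F672. After flipping Y the toolpath is (92.54,8.55) → (36.83,31.81) → (129.58,58.14) → (92.54,8.55), returning to the start.

Shape 3 is a regular polygon drawn with `<polygon>`. Its stroke #0000ff means cut at S926, F672. After flipping Y the toolpath is (99.50,21.50) → (92.58,12.37) → (81.23,10.81) → (72.10,17.73) → (70.54,29.08) → (77.46,38.21) → (88.81,39.77) → (97.94,32.85) → (99.50,21.50), returning to the start.

Shape 4 is a regular polygon drawn with `<path>`. Its stroke #0000ff means cut at S926, F672. After flipping Y the toolpath is (95.87,51.73) → (91.36,64.19) → (98.29,75.48) → (111.44,77.11) → (120.91,67.84) → (119.57,54.66) → (108.42,47.49) → (95.87,51.73), returning to the start.

Shape 5 is a cubic bezier drawn with `<path>`. Its stroke #0000ff means cut at S926, F672. After flipping Y the toolpath is (110.99,48.42) → (105.80,44.86) → (70.77,36.67) → (31.88,29.43) → (15.07,28.74).

(bCNC post)
(Date: synthetic)
G21
G90
G00 X119.61 Y71.93
M3 S926
G1 X123.92 Y69.35 F672
G1 X123.87 Y48.33
G1 X125.58 Y25.87
G1 X135.16 Y18.94
M5
G00 X92.54 Y8.55
M3 S926
G1 X36.83 Y31.81 F672
G1 X129.58 Y58.14
G1 X92.54 Y8.55
M5
G00 X99.50 Y21.50
M3 S926
G1 X92.58 Y12.37 F672
G1 X81.23 Y10.81
G1 X72.10 Y17.73
G1 X70.54 Y29.08
G1 X77.46 Y38.21
G1 X88.81 Y39.77
G1 X97.94 Y32.85
G1 X99.50 Y21.50
M5
G00 X95.87 Y51.73
M3 S926
G1 X91.36 Y64.19 F672
G1 X98.29 Y75.48
G1 X111.44 Y77.11
G1 X120.91 Y67.84
G1 X119.57 Y54.66
G1 X108.42 Y47.49
G1 X95.87 Y51.73
M5
G00 X110.99 Y48.42
M3 S926
G1 X105.80 Y44.86 F672
G1 X70.77 Y36.67
G1 X31.88 Y29.43
G1 X15.07 Y28.74
M5
G00 X0.00 Y0.00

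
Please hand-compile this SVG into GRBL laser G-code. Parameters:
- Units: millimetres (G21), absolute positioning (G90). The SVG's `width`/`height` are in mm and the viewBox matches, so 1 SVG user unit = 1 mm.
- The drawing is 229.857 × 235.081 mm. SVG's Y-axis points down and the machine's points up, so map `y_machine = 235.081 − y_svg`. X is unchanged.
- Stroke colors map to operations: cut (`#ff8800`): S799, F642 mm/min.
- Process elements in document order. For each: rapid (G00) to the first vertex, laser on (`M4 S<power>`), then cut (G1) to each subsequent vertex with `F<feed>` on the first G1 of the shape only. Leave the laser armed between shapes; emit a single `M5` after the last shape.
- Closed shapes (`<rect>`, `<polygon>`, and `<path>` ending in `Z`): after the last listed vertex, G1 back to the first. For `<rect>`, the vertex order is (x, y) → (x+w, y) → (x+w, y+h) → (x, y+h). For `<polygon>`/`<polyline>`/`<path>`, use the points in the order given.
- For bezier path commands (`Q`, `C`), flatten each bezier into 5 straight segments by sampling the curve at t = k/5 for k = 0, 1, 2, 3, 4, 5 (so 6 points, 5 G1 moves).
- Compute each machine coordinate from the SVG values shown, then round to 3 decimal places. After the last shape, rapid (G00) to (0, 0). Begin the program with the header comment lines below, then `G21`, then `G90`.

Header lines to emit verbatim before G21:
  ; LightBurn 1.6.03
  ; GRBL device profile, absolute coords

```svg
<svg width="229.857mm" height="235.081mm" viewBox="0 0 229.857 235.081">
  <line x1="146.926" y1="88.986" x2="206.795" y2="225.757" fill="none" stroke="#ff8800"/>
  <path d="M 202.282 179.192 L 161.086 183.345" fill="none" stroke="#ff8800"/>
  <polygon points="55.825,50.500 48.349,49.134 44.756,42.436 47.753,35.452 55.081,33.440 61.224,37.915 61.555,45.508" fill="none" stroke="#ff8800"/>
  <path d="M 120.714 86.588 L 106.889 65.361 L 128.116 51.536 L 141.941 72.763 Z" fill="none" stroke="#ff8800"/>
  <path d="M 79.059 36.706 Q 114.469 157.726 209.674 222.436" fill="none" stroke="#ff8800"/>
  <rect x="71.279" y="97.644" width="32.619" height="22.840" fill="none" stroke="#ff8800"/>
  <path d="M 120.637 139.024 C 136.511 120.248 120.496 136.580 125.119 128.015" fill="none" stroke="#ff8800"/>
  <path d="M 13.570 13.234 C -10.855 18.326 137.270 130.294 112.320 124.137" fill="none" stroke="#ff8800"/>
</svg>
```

Since the viewBox matches the mm dimensions, user units are millimetres directly. The only transform is the Y-flip y_m = 235.081 − y_svg.

Shape 1 is a line segment drawn with `<line>`. Its stroke #ff8800 means cut at S799, F642. After flipping Y the toolpath is (146.926,146.095) → (206.795,9.324).

Shape 2 is a line segment drawn with `<path>`. Its stroke #ff8800 means cut at S799, F642. After flipping Y the toolpath is (202.282,55.889) → (161.086,51.736).

Shape 3 is a regular polygon drawn with `<polygon>`. Its stroke #ff8800 means cut at S799, F642. After flipping Y the toolpath is (55.825,184.581) → (48.349,185.947) → (44.756,192.645) → (47.753,199.629) → (55.081,201.641) → (61.224,197.166) → (61.555,189.573) → (55.825,184.581), returning to the start.

Shape 4 is a regular polygon drawn with `<path>`. Its stroke #ff8800 means cut at S799, F642. After flipping Y the toolpath is (120.714,148.493) → (106.889,169.720) → (128.116,183.545) → (141.941,162.318) → (120.714,148.493), returning to the start.

Shape 5 is a quadratic bezier drawn with `<path>`. Its stroke #ff8800 means cut at S799, F642. After flipping Y the toolpath is (79.059,198.375) → (95.615,152.219) → (116.954,110.569) → (143.077,73.423) → (173.984,40.781) → (209.674,12.645).

Shape 6 is a rectangle drawn with `<rect>`. Its stroke #ff8800 means cut at S799, F642. After flipping Y the toolpath is (71.279,137.437) → (103.898,137.437) → (103.898,114.597) → (71.279,114.597) → (71.279,137.437), returning to the start.

Shape 7 is a cubic bezier drawn with `<path>`. Its stroke #ff8800 means cut at S799, F642. After flipping Y the toolpath is (120.637,96.057) → (126.755,103.590) → (127.741,105.577) → (126.116,104.898) → (124.402,104.435) → (125.119,107.066).

Shape 8 is a cubic bezier drawn with `<path>`. Its stroke #ff8800 means cut at S799, F642. After flipping Y the toolpath is (13.570,221.847) → (16.856,207.767) → (44.964,178.836) → (81.304,145.856) → (109.286,119.625) → (112.320,110.944).

; LightBurn 1.6.03
; GRBL device profile, absolute coords
G21
G90
G00 X146.926 Y146.095
M4 S799
G1 X206.795 Y9.324 F642
G00 X202.282 Y55.889
M4 S799
G1 X161.086 Y51.736 F642
G00 X55.825 Y184.581
M4 S799
G1 X48.349 Y185.947 F642
G1 X44.756 Y192.645
G1 X47.753 Y199.629
G1 X55.081 Y201.641
G1 X61.224 Y197.166
G1 X61.555 Y189.573
G1 X55.825 Y184.581
G00 X120.714 Y148.493
M4 S799
G1 X106.889 Y169.720 F642
G1 X128.116 Y183.545
G1 X141.941 Y162.318
G1 X120.714 Y148.493
G00 X79.059 Y198.375
M4 S799
G1 X95.615 Y152.219 F642
G1 X116.954 Y110.569
G1 X143.077 Y73.423
G1 X173.984 Y40.781
G1 X209.674 Y12.645
G00 X71.279 Y137.437
M4 S799
G1 X103.898 Y137.437 F642
G1 X103.898 Y114.597
G1 X71.279 Y114.597
G1 X71.279 Y137.437
G00 X120.637 Y96.057
M4 S799
G1 X126.755 Y103.590 F642
G1 X127.741 Y105.577
G1 X126.116 Y104.898
G1 X124.402 Y104.435
G1 X125.119 Y107.066
G00 X13.570 Y221.847
M4 S799
G1 X16.856 Y207.767 F642
G1 X44.964 Y178.836
G1 X81.304 Y145.856
G1 X109.286 Y119.625
G1 X112.320 Y110.944
M5
G00 X0.000 Y0.000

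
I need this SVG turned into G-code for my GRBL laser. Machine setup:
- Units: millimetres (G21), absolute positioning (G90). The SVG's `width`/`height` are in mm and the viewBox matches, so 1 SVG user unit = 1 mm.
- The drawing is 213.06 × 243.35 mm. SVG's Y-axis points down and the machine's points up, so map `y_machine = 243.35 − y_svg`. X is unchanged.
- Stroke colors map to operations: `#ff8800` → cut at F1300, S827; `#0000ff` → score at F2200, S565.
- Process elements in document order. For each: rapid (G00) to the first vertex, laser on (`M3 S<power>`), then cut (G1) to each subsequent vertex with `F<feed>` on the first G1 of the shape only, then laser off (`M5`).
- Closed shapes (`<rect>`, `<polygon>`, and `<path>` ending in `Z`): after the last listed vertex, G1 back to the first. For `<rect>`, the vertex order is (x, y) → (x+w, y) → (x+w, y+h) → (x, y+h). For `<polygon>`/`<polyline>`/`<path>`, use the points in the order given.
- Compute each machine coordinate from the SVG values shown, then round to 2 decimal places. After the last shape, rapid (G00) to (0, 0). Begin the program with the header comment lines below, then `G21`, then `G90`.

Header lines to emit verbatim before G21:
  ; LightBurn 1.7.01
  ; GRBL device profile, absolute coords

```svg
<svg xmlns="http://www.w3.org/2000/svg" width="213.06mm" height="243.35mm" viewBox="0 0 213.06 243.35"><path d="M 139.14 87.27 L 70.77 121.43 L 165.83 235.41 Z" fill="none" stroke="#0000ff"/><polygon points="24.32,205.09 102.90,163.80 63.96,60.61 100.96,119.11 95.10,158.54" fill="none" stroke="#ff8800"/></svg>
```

1 u = 1 mm; y_m = 243.35 − y.

[1] `<path>` closed polygon, #0000ff→score S565 F2200: (139.14,156.08) → (70.77,121.92) → (165.83,7.94) → (139.14,156.08) (closed)

[2] `<polygon>` closed polygon, #ff8800→cut S827 F1300: (24.32,38.26) → (102.90,79.55) → (63.96,182.74) → (100.96,124.24) → (95.10,84.81) → (24.32,38.26) (closed)

; LightBurn 1.7.01
; GRBL device profile, absolute coords
G21
G90
G00 X139.14 Y156.08
M3 S565
G1 X70.77 Y121.92 F2200
G1 X165.83 Y7.94
G1 X139.14 Y156.08
M5
G00 X24.32 Y38.26
M3 S827
G1 X102.90 Y79.55 F1300
G1 X63.96 Y182.74
G1 X100.96 Y124.24
G1 X95.10 Y84.81
G1 X24.32 Y38.26
M5
G00 X0.00 Y0.00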